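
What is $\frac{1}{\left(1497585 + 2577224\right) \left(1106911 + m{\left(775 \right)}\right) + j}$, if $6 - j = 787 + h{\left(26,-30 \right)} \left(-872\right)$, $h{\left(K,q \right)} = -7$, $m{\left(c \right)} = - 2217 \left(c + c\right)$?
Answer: $- \frac{1}{9492019009036} \approx -1.0535 \cdot 10^{-13}$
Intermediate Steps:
$m{\left(c \right)} = - 4434 c$ ($m{\left(c \right)} = - 2217 \cdot 2 c = - 4434 c$)
$j = -6885$ ($j = 6 - \left(787 - -6104\right) = 6 - \left(787 + 6104\right) = 6 - 6891 = -6885$)
$\frac{1}{\left(1497585 + 2577224\right) \left(1106911 + m{\left(775 \right)}\right) + j} = \frac{1}{\left(1497585 + 2577224\right) \left(1106911 - 3436350\right) - 6885} = \frac{1}{4074809 \left(1106911 - 3436350\right) - 6885} = \frac{1}{4074809 \left(-2329439\right) - 6885} = \frac{1}{-9492019002151 - 6885} = \frac{1}{-9492019009036} = - \frac{1}{9492019009036}$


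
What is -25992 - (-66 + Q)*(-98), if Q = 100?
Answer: -22660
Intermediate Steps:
-25992 - (-66 + Q)*(-98) = -25992 - (-66 + 100)*(-98) = -25992 - 34*(-98) = -25992 - 1*(-3332) = -25992 + 3332 = -22660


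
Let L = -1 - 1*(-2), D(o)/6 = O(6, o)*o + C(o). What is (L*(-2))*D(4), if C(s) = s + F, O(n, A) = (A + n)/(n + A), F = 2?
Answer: -120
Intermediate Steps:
O(n, A) = 1 (O(n, A) = (A + n)/(A + n) = 1)
C(s) = 2 + s (C(s) = s + 2 = 2 + s)
D(o) = 12 + 12*o (D(o) = 6*(1*o + (2 + o)) = 6*(o + (2 + o)) = 6*(2 + 2*o) = 12 + 12*o)
L = 1 (L = -1 + 2 = 1)
(L*(-2))*D(4) = (1*(-2))*(12 + 12*4) = -2*(12 + 48) = -2*60 = -120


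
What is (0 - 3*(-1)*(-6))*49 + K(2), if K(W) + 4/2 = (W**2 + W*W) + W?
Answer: -874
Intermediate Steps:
K(W) = -2 + W + 2*W**2 (K(W) = -2 + ((W**2 + W*W) + W) = -2 + ((W**2 + W**2) + W) = -2 + (2*W**2 + W) = -2 + (W + 2*W**2) = -2 + W + 2*W**2)
(0 - 3*(-1)*(-6))*49 + K(2) = (0 - 3*(-1)*(-6))*49 + (-2 + 2 + 2*2**2) = (0 + 3*(-6))*49 + (-2 + 2 + 2*4) = (0 - 18)*49 + (-2 + 2 + 8) = -18*49 + 8 = -882 + 8 = -874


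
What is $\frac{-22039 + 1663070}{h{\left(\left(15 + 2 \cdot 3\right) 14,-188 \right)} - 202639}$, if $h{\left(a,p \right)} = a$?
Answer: $- \frac{1641031}{202345} \approx -8.1101$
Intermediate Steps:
$\frac{-22039 + 1663070}{h{\left(\left(15 + 2 \cdot 3\right) 14,-188 \right)} - 202639} = \frac{-22039 + 1663070}{\left(15 + 2 \cdot 3\right) 14 - 202639} = \frac{1641031}{\left(15 + 6\right) 14 - 202639} = \frac{1641031}{21 \cdot 14 - 202639} = \frac{1641031}{294 - 202639} = \frac{1641031}{-202345} = 1641031 \left(- \frac{1}{202345}\right) = - \frac{1641031}{202345}$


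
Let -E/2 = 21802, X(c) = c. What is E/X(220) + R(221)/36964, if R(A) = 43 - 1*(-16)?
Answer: -36631029/184820 ≈ -198.20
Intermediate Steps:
R(A) = 59 (R(A) = 43 + 16 = 59)
E = -43604 (E = -2*21802 = -43604)
E/X(220) + R(221)/36964 = -43604/220 + 59/36964 = -43604*1/220 + 59*(1/36964) = -991/5 + 59/36964 = -36631029/184820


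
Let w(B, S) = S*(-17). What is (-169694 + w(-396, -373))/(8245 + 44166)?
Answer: -9609/3083 ≈ -3.1168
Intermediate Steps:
w(B, S) = -17*S
(-169694 + w(-396, -373))/(8245 + 44166) = (-169694 - 17*(-373))/(8245 + 44166) = (-169694 + 6341)/52411 = -163353*1/52411 = -9609/3083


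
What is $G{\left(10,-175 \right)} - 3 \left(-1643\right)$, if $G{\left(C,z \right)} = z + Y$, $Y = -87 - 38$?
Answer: $4629$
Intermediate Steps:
$Y = -125$ ($Y = -87 - 38 = -125$)
$G{\left(C,z \right)} = -125 + z$ ($G{\left(C,z \right)} = z - 125 = -125 + z$)
$G{\left(10,-175 \right)} - 3 \left(-1643\right) = \left(-125 - 175\right) - 3 \left(-1643\right) = -300 - -4929 = -300 + 4929 = 4629$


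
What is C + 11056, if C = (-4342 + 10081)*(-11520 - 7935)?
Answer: -111641189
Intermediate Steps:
C = -111652245 (C = 5739*(-19455) = -111652245)
C + 11056 = -111652245 + 11056 = -111641189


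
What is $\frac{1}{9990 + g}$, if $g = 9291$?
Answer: $\frac{1}{19281} \approx 5.1865 \cdot 10^{-5}$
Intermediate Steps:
$\frac{1}{9990 + g} = \frac{1}{9990 + 9291} = \frac{1}{19281}$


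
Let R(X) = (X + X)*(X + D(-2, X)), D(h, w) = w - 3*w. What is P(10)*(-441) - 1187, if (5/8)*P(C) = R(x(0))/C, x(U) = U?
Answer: -1187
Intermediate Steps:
D(h, w) = -2*w
R(X) = -2*X² (R(X) = (X + X)*(X - 2*X) = (2*X)*(-X) = -2*X²)
P(C) = 0 (P(C) = 8*((-2*0²)/C)/5 = 8*((-2*0)/C)/5 = 8*(0/C)/5 = (8/5)*0 = 0)
P(10)*(-441) - 1187 = 0*(-441) - 1187 = 0 - 1187 = -1187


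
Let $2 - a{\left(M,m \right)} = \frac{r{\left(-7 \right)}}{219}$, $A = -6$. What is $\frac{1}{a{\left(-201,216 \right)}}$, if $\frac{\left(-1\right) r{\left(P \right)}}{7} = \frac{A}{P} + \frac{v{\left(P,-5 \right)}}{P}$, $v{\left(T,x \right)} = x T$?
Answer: $\frac{219}{409} \approx 0.53545$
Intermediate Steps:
$v{\left(T,x \right)} = T x$
$r{\left(P \right)} = 35 + \frac{42}{P}$ ($r{\left(P \right)} = - 7 \left(- \frac{6}{P} + \frac{P \left(-5\right)}{P}\right) = - 7 \left(- \frac{6}{P} + \frac{\left(-5\right) P}{P}\right) = - 7 \left(- \frac{6}{P} - 5\right) = - 7 \left(-5 - \frac{6}{P}\right) = 35 + \frac{42}{P}$)
$a{\left(M,m \right)} = \frac{409}{219}$ ($a{\left(M,m \right)} = 2 - \frac{35 + \frac{42}{-7}}{219} = 2 - \left(35 + 42 \left(- \frac{1}{7}\right)\right) \frac{1}{219} = 2 - \left(35 - 6\right) \frac{1}{219} = 2 - 29 \cdot \frac{1}{219} = 2 - \frac{29}{219} = \frac{409}{219}$)
$\frac{1}{a{\left(-201,216 \right)}} = \frac{1}{\frac{409}{219}} = \frac{219}{409}$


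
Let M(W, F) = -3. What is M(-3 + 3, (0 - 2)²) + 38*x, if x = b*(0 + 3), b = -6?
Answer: -687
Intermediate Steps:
x = -18 (x = -6*(0 + 3) = -6*3 = -18)
M(-3 + 3, (0 - 2)²) + 38*x = -3 + 38*(-18) = -3 - 684 = -687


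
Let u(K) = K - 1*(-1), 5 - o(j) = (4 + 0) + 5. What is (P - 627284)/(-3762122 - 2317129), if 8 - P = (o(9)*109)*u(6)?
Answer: 624224/6079251 ≈ 0.10268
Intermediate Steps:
o(j) = -4 (o(j) = 5 - ((4 + 0) + 5) = 5 - (4 + 5) = 5 - 1*9 = 5 - 9 = -4)
u(K) = 1 + K (u(K) = K + 1 = 1 + K)
P = 3060 (P = 8 - (-4*109)*(1 + 6) = 8 - (-436)*7 = 8 - 1*(-3052) = 8 + 3052 = 3060)
(P - 627284)/(-3762122 - 2317129) = (3060 - 627284)/(-3762122 - 2317129) = -624224/(-6079251) = -624224*(-1/6079251) = 624224/6079251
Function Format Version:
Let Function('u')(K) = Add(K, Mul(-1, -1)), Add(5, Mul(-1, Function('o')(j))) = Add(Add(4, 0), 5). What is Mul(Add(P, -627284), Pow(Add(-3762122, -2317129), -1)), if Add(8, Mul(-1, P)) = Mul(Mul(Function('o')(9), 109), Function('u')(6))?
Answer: Rational(624224, 6079251) ≈ 0.10268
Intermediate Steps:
Function('o')(j) = -4 (Function('o')(j) = Add(5, Mul(-1, Add(Add(4, 0), 5))) = Add(5, Mul(-1, Add(4, 5))) = Add(5, Mul(-1, 9)) = Add(5, -9) = -4)
Function('u')(K) = Add(1, K) (Function('u')(K) = Add(K, 1) = Add(1, K))
P = 3060 (P = Add(8, Mul(-1, Mul(Mul(-4, 109), Add(1, 6)))) = Add(8, Mul(-1, Mul(-436, 7))) = Add(8, Mul(-1, -3052)) = Add(8, 3052) = 3060)
Mul(Add(P, -627284), Pow(Add(-3762122, -2317129), -1)) = Mul(Add(3060, -627284), Pow(Add(-3762122, -2317129), -1)) = Mul(-624224, Pow(-6079251, -1)) = Mul(-624224, Rational(-1, 6079251)) = Rational(624224, 6079251)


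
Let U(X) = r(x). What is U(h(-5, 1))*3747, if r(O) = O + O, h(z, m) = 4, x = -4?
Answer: -29976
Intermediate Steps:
r(O) = 2*O
U(X) = -8 (U(X) = 2*(-4) = -8)
U(h(-5, 1))*3747 = -8*3747 = -29976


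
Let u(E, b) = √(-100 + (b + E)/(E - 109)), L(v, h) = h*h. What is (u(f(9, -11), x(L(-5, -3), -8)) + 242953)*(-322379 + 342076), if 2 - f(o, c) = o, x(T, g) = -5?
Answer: 4785445241 + 19697*I*√84013/29 ≈ 4.7854e+9 + 1.9687e+5*I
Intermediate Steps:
L(v, h) = h²
f(o, c) = 2 - o
u(E, b) = √(-100 + (E + b)/(-109 + E))
(u(f(9, -11), x(L(-5, -3), -8)) + 242953)*(-322379 + 342076) = (√((10900 - 5 - 99*(2 - 1*9))/(-109 + (2 - 1*9))) + 242953)*(-322379 + 342076) = (√((10900 - 5 - 99*(2 - 9))/(-109 + (2 - 9))) + 242953)*19697 = (√((10900 - 5 - 99*(-7))/(-109 - 7)) + 242953)*19697 = (√((10900 - 5 + 693)/(-116)) + 242953)*19697 = (√(-1/116*11588) + 242953)*19697 = (√(-2897/29) + 242953)*19697 = (I*√84013/29 + 242953)*19697 = (242953 + I*√84013/29)*19697 = 4785445241 + 19697*I*√84013/29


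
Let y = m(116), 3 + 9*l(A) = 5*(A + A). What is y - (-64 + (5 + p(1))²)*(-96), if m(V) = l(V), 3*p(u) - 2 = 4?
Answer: -11803/9 ≈ -1311.4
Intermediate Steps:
l(A) = -⅓ + 10*A/9 (l(A) = -⅓ + (5*(A + A))/9 = -⅓ + (5*(2*A))/9 = -⅓ + (10*A)/9 = -⅓ + 10*A/9)
p(u) = 2 (p(u) = ⅔ + (⅓)*4 = ⅔ + 4/3 = 2)
m(V) = -⅓ + 10*V/9
y = 1157/9 (y = -⅓ + (10/9)*116 = -⅓ + 1160/9 = 1157/9 ≈ 128.56)
y - (-64 + (5 + p(1))²)*(-96) = 1157/9 - (-64 + (5 + 2)²)*(-96) = 1157/9 - (-64 + 7²)*(-96) = 1157/9 - (-64 + 49)*(-96) = 1157/9 - (-15)*(-96) = 1157/9 - 1*1440 = 1157/9 - 1440 = -11803/9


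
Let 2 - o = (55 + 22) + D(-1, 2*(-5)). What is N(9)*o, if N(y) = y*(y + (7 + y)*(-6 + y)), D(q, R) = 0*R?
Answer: -38475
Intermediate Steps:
D(q, R) = 0
N(y) = y*(y + (-6 + y)*(7 + y))
o = -75 (o = 2 - ((55 + 22) + 0) = 2 - (77 + 0) = 2 - 1*77 = 2 - 77 = -75)
N(9)*o = (9*(-42 + 9² + 2*9))*(-75) = (9*(-42 + 81 + 18))*(-75) = (9*57)*(-75) = 513*(-75) = -38475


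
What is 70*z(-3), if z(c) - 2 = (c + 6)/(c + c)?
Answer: 105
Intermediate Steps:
z(c) = 2 + (6 + c)/(2*c) (z(c) = 2 + (c + 6)/(c + c) = 2 + (6 + c)/((2*c)) = 2 + (6 + c)*(1/(2*c)) = 2 + (6 + c)/(2*c))
70*z(-3) = 70*(5/2 + 3/(-3)) = 70*(5/2 + 3*(-1/3)) = 70*(5/2 - 1) = 70*(3/2) = 105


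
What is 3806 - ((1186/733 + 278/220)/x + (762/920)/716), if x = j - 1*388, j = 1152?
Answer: 1930496873459509/507225268880 ≈ 3806.0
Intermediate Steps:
x = 764 (x = 1152 - 1*388 = 1152 - 388 = 764)
3806 - ((1186/733 + 278/220)/x + (762/920)/716) = 3806 - ((1186/733 + 278/220)/764 + (762/920)/716) = 3806 - ((1186*(1/733) + 278*(1/220))*(1/764) + (762*(1/920))*(1/716)) = 3806 - ((1186/733 + 139/110)*(1/764) + (381/460)*(1/716)) = 3806 - ((232347/80630)*(1/764) + 381/329360) = 3806 - (232347/61601320 + 381/329360) = 3806 - 1*2499897771/507225268880 = 3806 - 2499897771/507225268880 = 1930496873459509/507225268880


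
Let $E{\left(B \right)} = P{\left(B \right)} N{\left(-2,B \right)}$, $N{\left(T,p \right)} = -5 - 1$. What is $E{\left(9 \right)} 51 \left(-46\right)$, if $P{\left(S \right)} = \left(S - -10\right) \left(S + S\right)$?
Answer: $4813992$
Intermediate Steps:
$P{\left(S \right)} = 2 S \left(10 + S\right)$ ($P{\left(S \right)} = \left(S + 10\right) 2 S = \left(10 + S\right) 2 S = 2 S \left(10 + S\right)$)
$N{\left(T,p \right)} = -6$ ($N{\left(T,p \right)} = -5 - 1 = -6$)
$E{\left(B \right)} = - 12 B \left(10 + B\right)$ ($E{\left(B \right)} = 2 B \left(10 + B\right) \left(-6\right) = - 12 B \left(10 + B\right)$)
$E{\left(9 \right)} 51 \left(-46\right) = \left(-12\right) 9 \left(10 + 9\right) 51 \left(-46\right) = \left(-12\right) 9 \cdot 19 \cdot 51 \left(-46\right) = \left(-2052\right) 51 \left(-46\right) = \left(-104652\right) \left(-46\right) = 4813992$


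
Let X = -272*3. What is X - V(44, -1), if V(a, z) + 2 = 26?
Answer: -840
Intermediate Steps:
V(a, z) = 24 (V(a, z) = -2 + 26 = 24)
X = -816
X - V(44, -1) = -816 - 1*24 = -816 - 24 = -840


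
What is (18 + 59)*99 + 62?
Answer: 7685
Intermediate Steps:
(18 + 59)*99 + 62 = 77*99 + 62 = 7623 + 62 = 7685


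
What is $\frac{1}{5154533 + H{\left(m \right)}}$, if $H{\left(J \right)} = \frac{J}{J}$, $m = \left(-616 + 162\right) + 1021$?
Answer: $\frac{1}{5154534} \approx 1.94 \cdot 10^{-7}$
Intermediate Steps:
$m = 567$ ($m = -454 + 1021 = 567$)
$H{\left(J \right)} = 1$
$\frac{1}{5154533 + H{\left(m \right)}} = \frac{1}{5154533 + 1} = \frac{1}{5154534}$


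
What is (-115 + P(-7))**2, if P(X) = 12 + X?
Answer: 12100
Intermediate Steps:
(-115 + P(-7))**2 = (-115 + (12 - 7))**2 = (-115 + 5)**2 = (-110)**2 = 12100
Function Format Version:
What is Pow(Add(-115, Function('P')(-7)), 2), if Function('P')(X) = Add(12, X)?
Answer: 12100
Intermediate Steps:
Pow(Add(-115, Function('P')(-7)), 2) = Pow(Add(-115, Add(12, -7)), 2) = Pow(Add(-115, 5), 2) = Pow(-110, 2) = 12100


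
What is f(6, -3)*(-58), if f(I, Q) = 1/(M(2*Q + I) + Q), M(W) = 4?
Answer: -58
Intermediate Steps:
f(I, Q) = 1/(4 + Q)
f(6, -3)*(-58) = -58/(4 - 3) = -58/1 = 1*(-58) = -58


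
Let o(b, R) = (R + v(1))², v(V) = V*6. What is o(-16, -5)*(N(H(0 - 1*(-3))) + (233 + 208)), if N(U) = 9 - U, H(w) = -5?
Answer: 455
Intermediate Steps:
v(V) = 6*V
o(b, R) = (6 + R)² (o(b, R) = (R + 6*1)² = (R + 6)² = (6 + R)²)
o(-16, -5)*(N(H(0 - 1*(-3))) + (233 + 208)) = (6 - 5)²*((9 - 1*(-5)) + (233 + 208)) = 1²*((9 + 5) + 441) = 1*(14 + 441) = 1*455 = 455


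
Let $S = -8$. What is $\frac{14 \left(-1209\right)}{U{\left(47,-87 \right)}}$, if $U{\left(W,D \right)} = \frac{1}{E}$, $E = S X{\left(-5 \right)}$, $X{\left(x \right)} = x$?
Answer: $-677040$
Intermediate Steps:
$E = 40$ ($E = \left(-8\right) \left(-5\right) = 40$)
$U{\left(W,D \right)} = \frac{1}{40}$
$\frac{14 \left(-1209\right)}{U{\left(47,-87 \right)}} = 14 \left(-1209\right) \frac{1}{\frac{1}{40}} = \left(-16926\right) 40 = -677040$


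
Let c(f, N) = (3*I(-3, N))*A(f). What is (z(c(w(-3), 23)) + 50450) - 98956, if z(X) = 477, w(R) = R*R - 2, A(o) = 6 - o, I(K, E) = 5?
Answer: -48029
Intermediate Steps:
w(R) = -2 + R² (w(R) = R² - 2 = -2 + R²)
c(f, N) = 90 - 15*f (c(f, N) = (3*5)*(6 - f) = 15*(6 - f) = 90 - 15*f)
(z(c(w(-3), 23)) + 50450) - 98956 = (477 + 50450) - 98956 = 50927 - 98956 = -48029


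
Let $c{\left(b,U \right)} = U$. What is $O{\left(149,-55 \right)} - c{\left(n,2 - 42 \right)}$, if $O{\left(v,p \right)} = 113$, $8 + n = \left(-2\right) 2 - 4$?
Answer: $153$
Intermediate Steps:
$n = -16$ ($n = -8 - 8 = -16$)
$O{\left(149,-55 \right)} - c{\left(n,2 - 42 \right)} = 113 - \left(2 - 42\right) = 113 - -40 = 113 + 40 = 153$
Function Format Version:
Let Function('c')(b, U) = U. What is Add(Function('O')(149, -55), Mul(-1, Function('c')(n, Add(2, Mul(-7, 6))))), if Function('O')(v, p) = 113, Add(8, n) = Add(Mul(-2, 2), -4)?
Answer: 153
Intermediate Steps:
n = -16 (n = Add(-8, Add(Mul(-2, 2), -4)) = Add(-8, Add(-4, -4)) = Add(-8, -8) = -16)
Add(Function('O')(149, -55), Mul(-1, Function('c')(n, Add(2, Mul(-7, 6))))) = Add(113, Mul(-1, Add(2, Mul(-7, 6)))) = Add(113, Mul(-1, Add(2, -42))) = Add(113, Mul(-1, -40)) = Add(113, 40) = 153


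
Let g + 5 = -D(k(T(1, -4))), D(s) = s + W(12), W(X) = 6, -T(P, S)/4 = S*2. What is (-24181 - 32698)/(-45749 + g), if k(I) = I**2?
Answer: 56879/46784 ≈ 1.2158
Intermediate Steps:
T(P, S) = -8*S (T(P, S) = -4*S*2 = -8*S)
D(s) = 6 + s (D(s) = s + 6 = 6 + s)
g = -1035 (g = -5 - (6 + (-8*(-4))**2) = -5 - (6 + 32**2) = -5 - (6 + 1024) = -5 - 1*1030 = -5 - 1030 = -1035)
(-24181 - 32698)/(-45749 + g) = (-24181 - 32698)/(-45749 - 1035) = -56879/(-46784) = -56879*(-1/46784) = 56879/46784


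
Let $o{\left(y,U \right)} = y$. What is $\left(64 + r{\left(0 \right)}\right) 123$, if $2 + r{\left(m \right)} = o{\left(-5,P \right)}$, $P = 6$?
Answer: $7011$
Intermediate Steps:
$r{\left(m \right)} = -7$ ($r{\left(m \right)} = -2 - 5 = -7$)
$\left(64 + r{\left(0 \right)}\right) 123 = \left(64 - 7\right) 123 = 57 \cdot 123 = 7011$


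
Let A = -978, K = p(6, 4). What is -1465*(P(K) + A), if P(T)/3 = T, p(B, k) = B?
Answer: 1406400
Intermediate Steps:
K = 6
P(T) = 3*T
-1465*(P(K) + A) = -1465*(3*6 - 978) = -1465*(18 - 978) = -1465*(-960) = 1406400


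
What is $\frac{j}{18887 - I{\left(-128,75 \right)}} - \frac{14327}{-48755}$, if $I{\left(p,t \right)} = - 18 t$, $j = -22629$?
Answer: $- \frac{16598804}{20135815} \approx -0.82434$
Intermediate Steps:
$\frac{j}{18887 - I{\left(-128,75 \right)}} - \frac{14327}{-48755} = - \frac{22629}{18887 - \left(-18\right) 75} - \frac{14327}{-48755} = - \frac{22629}{18887 - -1350} - - \frac{14327}{48755} = - \frac{22629}{18887 + 1350} + \frac{14327}{48755} = - \frac{22629}{20237} + \frac{14327}{48755} = - \frac{16598804}{20135815}$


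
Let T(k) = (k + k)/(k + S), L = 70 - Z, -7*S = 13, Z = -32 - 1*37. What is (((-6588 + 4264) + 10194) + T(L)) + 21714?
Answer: 14201293/480 ≈ 29586.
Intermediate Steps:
Z = -69 (Z = -32 - 37 = -69)
S = -13/7 (S = -⅐*13 = -13/7 ≈ -1.8571)
L = 139 (L = 70 - 1*(-69) = 70 + 69 = 139)
T(k) = 2*k/(-13/7 + k) (T(k) = (k + k)/(k - 13/7) = (2*k)/(-13/7 + k) = 2*k/(-13/7 + k))
(((-6588 + 4264) + 10194) + T(L)) + 21714 = (((-6588 + 4264) + 10194) + 14*139/(-13 + 7*139)) + 21714 = ((-2324 + 10194) + 14*139/(-13 + 973)) + 21714 = (7870 + 14*139/960) + 21714 = (7870 + 14*139*(1/960)) + 21714 = (7870 + 973/480) + 21714 = 3778573/480 + 21714 = 14201293/480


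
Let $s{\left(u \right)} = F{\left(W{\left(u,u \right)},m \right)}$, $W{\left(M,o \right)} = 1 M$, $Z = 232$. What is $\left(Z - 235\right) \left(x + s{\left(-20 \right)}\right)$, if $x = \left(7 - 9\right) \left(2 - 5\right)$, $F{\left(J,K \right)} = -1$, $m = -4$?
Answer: $-15$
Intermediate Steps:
$W{\left(M,o \right)} = M$
$s{\left(u \right)} = -1$
$x = 6$ ($x = \left(-2\right) \left(-3\right) = 6$)
$\left(Z - 235\right) \left(x + s{\left(-20 \right)}\right) = \left(232 - 235\right) \left(6 - 1\right) = \left(-3\right) 5 = -15$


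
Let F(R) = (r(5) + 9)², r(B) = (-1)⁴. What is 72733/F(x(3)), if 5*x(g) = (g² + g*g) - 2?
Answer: 72733/100 ≈ 727.33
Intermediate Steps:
x(g) = -⅖ + 2*g²/5 (x(g) = ((g² + g*g) - 2)/5 = ((g² + g²) - 2)/5 = (2*g² - 2)/5 = (-2 + 2*g²)/5 = -⅖ + 2*g²/5)
r(B) = 1
F(R) = 100 (F(R) = (1 + 9)² = 10² = 100)
72733/F(x(3)) = 72733/100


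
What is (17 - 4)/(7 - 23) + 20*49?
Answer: 15667/16 ≈ 979.19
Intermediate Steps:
(17 - 4)/(7 - 23) + 20*49 = 13/(-16) + 980 = 13*(-1/16) + 980 = -13/16 + 980 = 15667/16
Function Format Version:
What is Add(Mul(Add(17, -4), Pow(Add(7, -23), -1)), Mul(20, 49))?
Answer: Rational(15667, 16) ≈ 979.19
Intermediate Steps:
Add(Mul(Add(17, -4), Pow(Add(7, -23), -1)), Mul(20, 49)) = Add(Mul(13, Pow(-16, -1)), 980) = Add(Mul(13, Rational(-1, 16)), 980) = Add(Rational(-13, 16), 980) = Rational(15667, 16)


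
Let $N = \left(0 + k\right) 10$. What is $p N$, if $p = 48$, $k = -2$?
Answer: $-960$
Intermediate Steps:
$N = -20$ ($N = \left(0 - 2\right) 10 = \left(-2\right) 10 = -20$)
$p N = 48 \left(-20\right) = -960$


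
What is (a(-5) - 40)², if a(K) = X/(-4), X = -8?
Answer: 1444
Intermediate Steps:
a(K) = 2 (a(K) = -8/(-4) = -8*(-¼) = 2)
(a(-5) - 40)² = (2 - 40)² = (-38)² = 1444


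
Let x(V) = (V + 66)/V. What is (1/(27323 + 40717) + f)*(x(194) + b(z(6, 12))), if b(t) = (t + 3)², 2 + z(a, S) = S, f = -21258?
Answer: -23898773332837/6599880 ≈ -3.6211e+6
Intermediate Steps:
z(a, S) = -2 + S
b(t) = (3 + t)²
x(V) = (66 + V)/V
(1/(27323 + 40717) + f)*(x(194) + b(z(6, 12))) = (1/(27323 + 40717) - 21258)*((66 + 194)/194 + (3 + (-2 + 12))²) = (1/68040 - 21258)*((1/194)*260 + (3 + 10)²) = (1/68040 - 21258)*(130/97 + 13²) = -1446394319*(130/97 + 169)/68040 = -1446394319/68040*16523/97 = -23898773332837/6599880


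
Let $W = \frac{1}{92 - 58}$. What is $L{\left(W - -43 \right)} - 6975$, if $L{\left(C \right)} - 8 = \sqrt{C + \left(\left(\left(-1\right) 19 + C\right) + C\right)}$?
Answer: $-6967 + \frac{\sqrt{127262}}{34} \approx -6956.5$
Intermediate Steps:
$W = \frac{1}{34} \approx 0.029412$
$L{\left(C \right)} = 8 + \sqrt{-19 + 3 C}$ ($L{\left(C \right)} = 8 + \sqrt{C + \left(\left(\left(-1\right) 19 + C\right) + C\right)} = 8 + \sqrt{C + \left(\left(-19 + C\right) + C\right)} = 8 + \sqrt{C + \left(-19 + 2 C\right)} = 8 + \sqrt{-19 + 3 C}$)
$L{\left(W - -43 \right)} - 6975 = \left(8 + \sqrt{-19 + 3 \left(\frac{1}{34} - -43\right)}\right) - 6975 = \left(8 + \sqrt{-19 + 3 \left(\frac{1}{34} + 43\right)}\right) - 6975 = \left(8 + \sqrt{-19 + 3 \cdot \frac{1463}{34}}\right) - 6975 = \left(8 + \sqrt{-19 + \frac{4389}{34}}\right) - 6975 = \left(8 + \sqrt{\frac{3743}{34}}\right) - 6975 = \left(8 + \frac{\sqrt{127262}}{34}\right) - 6975 = -6967 + \frac{\sqrt{127262}}{34}$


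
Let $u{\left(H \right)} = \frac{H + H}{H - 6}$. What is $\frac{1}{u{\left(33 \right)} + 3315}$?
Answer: $\frac{9}{29857} \approx 0.00030144$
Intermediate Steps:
$u{\left(H \right)} = \frac{2 H}{-6 + H}$
$\frac{1}{u{\left(33 \right)} + 3315} = \frac{1}{2 \cdot 33 \frac{1}{-6 + 33} + 3315} = \frac{1}{2 \cdot 33 \cdot \frac{1}{27} + 3315} = \frac{1}{\frac{22}{9} + 3315} = \frac{1}{\frac{29857}{9}} = \frac{9}{29857}$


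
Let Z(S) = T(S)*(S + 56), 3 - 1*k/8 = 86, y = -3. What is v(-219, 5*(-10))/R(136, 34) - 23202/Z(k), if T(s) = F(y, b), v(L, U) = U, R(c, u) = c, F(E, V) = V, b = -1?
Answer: -199117/5168 ≈ -38.529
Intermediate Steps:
T(s) = -1
k = -664 (k = 24 - 8*86 = 24 - 688 = -664)
Z(S) = -56 - S (Z(S) = -(S + 56) = -(56 + S) = -56 - S)
v(-219, 5*(-10))/R(136, 34) - 23202/Z(k) = (5*(-10))/136 - 23202/(-56 - 1*(-664)) = -50*1/136 - 23202/(-56 + 664) = -25/68 - 23202/608 = -25/68 - 23202*1/608 = -25/68 - 11601/304 = -199117/5168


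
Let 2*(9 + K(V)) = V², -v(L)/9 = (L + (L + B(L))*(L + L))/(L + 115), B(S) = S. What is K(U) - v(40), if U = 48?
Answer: 47025/31 ≈ 1516.9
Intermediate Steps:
v(L) = -9*(L + 4*L²)/(115 + L) (v(L) = -9*(L + (L + L)*(L + L))/(L + 115) = -9*(L + (2*L)*(2*L))/(115 + L) = -9*(L + 4*L²)/(115 + L))
K(V) = -9 + V²/2
K(U) - v(40) = (-9 + (½)*48²) - (-9)*40*(1 + 4*40)/(115 + 40) = (-9 + (½)*2304) - (-9)*40*(1 + 160)/155 = (-9 + 1152) - (-9)*40*161/155 = 1143 - 1*(-11592/31) = 1143 + 11592/31 = 47025/31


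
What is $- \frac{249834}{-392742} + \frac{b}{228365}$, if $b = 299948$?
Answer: $\frac{29142586471}{14948087805} \approx 1.9496$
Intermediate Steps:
$- \frac{249834}{-392742} + \frac{b}{228365} = - \frac{249834}{-392742} + \frac{299948}{228365} = \left(-249834\right) \left(- \frac{1}{392742}\right) + 299948 \cdot \frac{1}{228365} = \frac{41639}{65457} + \frac{299948}{228365} = \frac{29142586471}{14948087805}$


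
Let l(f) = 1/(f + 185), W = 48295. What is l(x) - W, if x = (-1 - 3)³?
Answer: -5843694/121 ≈ -48295.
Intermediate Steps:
x = -64 (x = (-4)³ = -64)
l(f) = 1/(185 + f)
l(x) - W = 1/(185 - 64) - 1*48295 = 1/121 - 48295 = -5843694/121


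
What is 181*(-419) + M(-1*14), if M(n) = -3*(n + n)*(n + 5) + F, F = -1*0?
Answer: -76595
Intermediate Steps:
F = 0
M(n) = -6*n*(5 + n) (M(n) = -3*(n + n)*(n + 5) + 0 = -3*2*n*(5 + n) + 0 = -6*n*(5 + n) + 0 = -6*n*(5 + n))
181*(-419) + M(-1*14) = 181*(-419) + 6*(-1*14)*(-5 - (-1)*14) = -75839 + 6*(-14)*(-5 - 1*(-14)) = -75839 + 6*(-14)*(-5 + 14) = -75839 + 6*(-14)*9 = -75839 - 756 = -76595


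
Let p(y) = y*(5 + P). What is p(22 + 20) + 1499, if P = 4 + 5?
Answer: 2087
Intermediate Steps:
P = 9
p(y) = 14*y (p(y) = y*(5 + 9) = y*14 = 14*y)
p(22 + 20) + 1499 = 14*(22 + 20) + 1499 = 14*42 + 1499 = 588 + 1499 = 2087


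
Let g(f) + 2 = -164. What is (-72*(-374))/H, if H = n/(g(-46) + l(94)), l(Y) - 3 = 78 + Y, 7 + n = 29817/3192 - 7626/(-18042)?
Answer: 25012665216/285251 ≈ 87687.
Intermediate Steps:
n = 285251/103208 (n = -7 + (29817/3192 - 7626/(-18042)) = -7 + (29817*(1/3192) - 7626*(-1/18042)) = -7 + (9939/1064 + 41/97) = -7 + 1007707/103208 = 285251/103208 ≈ 2.7638)
g(f) = -166 (g(f) = -2 - 164 = -166)
l(Y) = 81 + Y (l(Y) = 3 + (78 + Y) = 81 + Y)
H = 285251/928872 (H = 285251/(103208*(-166 + (81 + 94))) = 285251/(103208*(-166 + 175)) = (285251/103208)/9 = (285251/103208)*(⅑) = 285251/928872 ≈ 0.30709)
(-72*(-374))/H = (-72*(-374))/(285251/928872) = 26928*(928872/285251) = 25012665216/285251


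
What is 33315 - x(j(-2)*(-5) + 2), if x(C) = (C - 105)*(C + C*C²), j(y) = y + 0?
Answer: 195135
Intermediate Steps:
j(y) = y
x(C) = (-105 + C)*(C + C³)
33315 - x(j(-2)*(-5) + 2) = 33315 - (-2*(-5) + 2)*(-105 + (-2*(-5) + 2) + (-2*(-5) + 2)³ - 105*(-2*(-5) + 2)²) = 33315 - (10 + 2)*(-105 + (10 + 2) + (10 + 2)³ - 105*(10 + 2)²) = 33315 - 12*(-105 + 12 + 12³ - 105*12²) = 33315 - 12*(-105 + 12 + 1728 - 105*144) = 33315 - 12*(-105 + 12 + 1728 - 15120) = 33315 - 12*(-13485) = 33315 - 1*(-161820) = 33315 + 161820 = 195135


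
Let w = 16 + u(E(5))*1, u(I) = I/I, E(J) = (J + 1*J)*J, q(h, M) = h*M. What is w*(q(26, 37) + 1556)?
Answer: 42806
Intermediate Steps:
q(h, M) = M*h
E(J) = 2*J**2 (E(J) = (J + J)*J = (2*J)*J = 2*J**2)
u(I) = 1
w = 17 (w = 16 + 1*1 = 16 + 1 = 17)
w*(q(26, 37) + 1556) = 17*(37*26 + 1556) = 17*(962 + 1556) = 17*2518 = 42806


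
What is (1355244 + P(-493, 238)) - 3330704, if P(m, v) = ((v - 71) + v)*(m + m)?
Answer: -2374790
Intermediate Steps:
P(m, v) = 2*m*(-71 + 2*v) (P(m, v) = ((-71 + v) + v)*(2*m) = (-71 + 2*v)*(2*m) = 2*m*(-71 + 2*v))
(1355244 + P(-493, 238)) - 3330704 = (1355244 + 2*(-493)*(-71 + 2*238)) - 3330704 = (1355244 + 2*(-493)*(-71 + 476)) - 3330704 = (1355244 + 2*(-493)*405) - 3330704 = (1355244 - 399330) - 3330704 = 955914 - 3330704 = -2374790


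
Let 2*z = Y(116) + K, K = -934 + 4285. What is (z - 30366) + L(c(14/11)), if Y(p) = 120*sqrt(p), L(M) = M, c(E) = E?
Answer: -631163/22 + 120*sqrt(29) ≈ -28043.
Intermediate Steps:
K = 3351
z = 3351/2 + 120*sqrt(29) (z = (120*sqrt(116) + 3351)/2 = (120*(2*sqrt(29)) + 3351)/2 = (240*sqrt(29) + 3351)/2 = (3351 + 240*sqrt(29))/2 = 3351/2 + 120*sqrt(29) ≈ 2321.7)
(z - 30366) + L(c(14/11)) = ((3351/2 + 120*sqrt(29)) - 30366) + 14/11 = (-57381/2 + 120*sqrt(29)) + 14*(1/11) = (-57381/2 + 120*sqrt(29)) + 14/11 = -631163/22 + 120*sqrt(29)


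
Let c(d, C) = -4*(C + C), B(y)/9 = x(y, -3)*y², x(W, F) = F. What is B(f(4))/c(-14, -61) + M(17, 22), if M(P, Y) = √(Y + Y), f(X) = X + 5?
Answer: -2187/488 + 2*√11 ≈ 2.1517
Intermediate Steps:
f(X) = 5 + X
B(y) = -27*y² (B(y) = 9*(-3*y²) = -27*y²)
M(P, Y) = √2*√Y (M(P, Y) = √(2*Y) = √2*√Y)
c(d, C) = -8*C
B(f(4))/c(-14, -61) + M(17, 22) = (-27*(5 + 4)²)/((-8*(-61))) + √2*√22 = -27*9²/488 + 2*√11 = -27*81*(1/488) + 2*√11 = -2187*1/488 + 2*√11 = -2187/488 + 2*√11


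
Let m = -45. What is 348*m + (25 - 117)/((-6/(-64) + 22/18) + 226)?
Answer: -1025239716/65467 ≈ -15660.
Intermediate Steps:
348*m + (25 - 117)/((-6/(-64) + 22/18) + 226) = 348*(-45) + (25 - 117)/((-6/(-64) + 22/18) + 226) = -15660 - 92/((-6*(-1/64) + 22*(1/18)) + 226) = -15660 - 92/((3/32 + 11/9) + 226) = -15660 - 92/(379/288 + 226) = -15660 - 92/65467/288 = -15660 - 92*288/65467 = -15660 - 26496/65467 = -1025239716/65467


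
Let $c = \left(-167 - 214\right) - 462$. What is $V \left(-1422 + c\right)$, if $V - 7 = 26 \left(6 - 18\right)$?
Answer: $690825$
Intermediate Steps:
$c = -843$ ($c = -381 - 462 = -843$)
$V = -305$ ($V = 7 + 26 \left(6 - 18\right) = 7 + 26 \left(-12\right) = 7 - 312 = -305$)
$V \left(-1422 + c\right) = - 305 \left(-1422 - 843\right) = \left(-305\right) \left(-2265\right) = 690825$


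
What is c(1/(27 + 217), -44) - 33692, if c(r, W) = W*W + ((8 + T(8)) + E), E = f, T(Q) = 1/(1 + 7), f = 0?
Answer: -253983/8 ≈ -31748.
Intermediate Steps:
T(Q) = ⅛ (T(Q) = 1/8 = ⅛)
E = 0
c(r, W) = 65/8 + W² (c(r, W) = W*W + ((8 + ⅛) + 0) = W² + (65/8 + 0) = W² + 65/8 = 65/8 + W²)
c(1/(27 + 217), -44) - 33692 = (65/8 + (-44)²) - 33692 = (65/8 + 1936) - 33692 = 15553/8 - 33692 = -253983/8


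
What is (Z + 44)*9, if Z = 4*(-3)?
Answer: 288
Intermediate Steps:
Z = -12
(Z + 44)*9 = (-12 + 44)*9 = 32*9 = 288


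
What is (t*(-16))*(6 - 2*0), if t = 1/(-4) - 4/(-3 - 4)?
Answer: -216/7 ≈ -30.857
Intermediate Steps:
t = 9/28 (t = 1*(-1/4) - 4/(1*(-7)) = -1/4 - 4/(-7) = -1/4 - 4*(-1/7) = -1/4 + 4/7 = 9/28 ≈ 0.32143)
(t*(-16))*(6 - 2*0) = ((9/28)*(-16))*(6 - 2*0) = -36*(6 + 0)/7 = -36/7*6 = -216/7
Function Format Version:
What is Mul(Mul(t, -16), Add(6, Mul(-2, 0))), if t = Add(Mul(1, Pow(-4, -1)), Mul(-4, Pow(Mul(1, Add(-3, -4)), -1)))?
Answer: Rational(-216, 7) ≈ -30.857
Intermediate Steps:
t = Rational(9, 28) (t = Add(Mul(1, Rational(-1, 4)), Mul(-4, Pow(Mul(1, -7), -1))) = Add(Rational(-1, 4), Mul(-4, Pow(-7, -1))) = Add(Rational(-1, 4), Mul(-4, Rational(-1, 7))) = Add(Rational(-1, 4), Rational(4, 7)) = Rational(9, 28) ≈ 0.32143)
Mul(Mul(t, -16), Add(6, Mul(-2, 0))) = Mul(Mul(Rational(9, 28), -16), Add(6, Mul(-2, 0))) = Mul(Rational(-36, 7), Add(6, 0)) = Mul(Rational(-36, 7), 6) = Rational(-216, 7)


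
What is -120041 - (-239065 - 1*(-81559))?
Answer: 37465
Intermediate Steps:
-120041 - (-239065 - 1*(-81559)) = -120041 - (-239065 + 81559) = -120041 - 1*(-157506) = -120041 + 157506 = 37465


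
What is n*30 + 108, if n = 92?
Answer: 2868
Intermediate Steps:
n*30 + 108 = 92*30 + 108 = 2760 + 108 = 2868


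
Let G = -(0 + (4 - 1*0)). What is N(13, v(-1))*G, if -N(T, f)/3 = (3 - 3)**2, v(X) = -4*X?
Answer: 0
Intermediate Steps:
G = -4 (G = -(0 + (4 + 0)) = -(0 + 4) = -1*4 = -4)
N(T, f) = 0 (N(T, f) = -3*(3 - 3)**2 = -3*0**2 = -3*0 = 0)
N(13, v(-1))*G = 0*(-4) = 0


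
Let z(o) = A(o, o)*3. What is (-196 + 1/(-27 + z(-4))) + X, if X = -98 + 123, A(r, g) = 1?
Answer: -4105/24 ≈ -171.04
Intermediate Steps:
X = 25
z(o) = 3 (z(o) = 1*3 = 3)
(-196 + 1/(-27 + z(-4))) + X = (-196 + 1/(-27 + 3)) + 25 = (-196 + 1/(-24)) + 25 = (-196 - 1/24) + 25 = -4705/24 + 25 = -4105/24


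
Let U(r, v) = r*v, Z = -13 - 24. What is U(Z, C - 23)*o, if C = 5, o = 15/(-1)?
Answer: -9990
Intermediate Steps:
o = -15 (o = 15*(-1) = -15)
Z = -37
U(Z, C - 23)*o = -37*(5 - 23)*(-15) = -37*(-18)*(-15) = 666*(-15) = -9990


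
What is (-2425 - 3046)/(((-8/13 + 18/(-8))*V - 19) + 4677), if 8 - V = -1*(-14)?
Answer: -142246/121555 ≈ -1.1702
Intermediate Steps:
V = -6 (V = 8 - (-1)*(-14) = 8 - 1*14 = 8 - 14 = -6)
(-2425 - 3046)/(((-8/13 + 18/(-8))*V - 19) + 4677) = (-2425 - 3046)/(((-8/13 + 18/(-8))*(-6) - 19) + 4677) = -5471/(((-8*1/13 + 18*(-⅛))*(-6) - 19) + 4677) = -5471/(((-8/13 - 9/4)*(-6) - 19) + 4677) = -5471/((-149/52*(-6) - 19) + 4677) = -5471/((447/26 - 19) + 4677) = -5471/(-47/26 + 4677) = -5471/121555/26 = -5471*26/121555 = -142246/121555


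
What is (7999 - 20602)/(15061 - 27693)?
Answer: 12603/12632 ≈ 0.99770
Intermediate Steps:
(7999 - 20602)/(15061 - 27693) = -12603/(-12632) = -12603*(-1/12632) = 12603/12632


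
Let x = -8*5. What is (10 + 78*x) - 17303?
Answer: -20413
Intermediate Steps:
x = -40
(10 + 78*x) - 17303 = (10 + 78*(-40)) - 17303 = (10 - 3120) - 17303 = -3110 - 17303 = -20413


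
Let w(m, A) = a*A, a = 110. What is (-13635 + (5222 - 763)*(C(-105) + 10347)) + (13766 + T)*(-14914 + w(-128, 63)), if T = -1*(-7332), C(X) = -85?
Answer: -122701809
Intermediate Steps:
w(m, A) = 110*A
T = 7332
(-13635 + (5222 - 763)*(C(-105) + 10347)) + (13766 + T)*(-14914 + w(-128, 63)) = (-13635 + (5222 - 763)*(-85 + 10347)) + (13766 + 7332)*(-14914 + 110*63) = (-13635 + 4459*10262) + 21098*(-14914 + 6930) = (-13635 + 45758258) + 21098*(-7984) = 45744623 - 168446432 = -122701809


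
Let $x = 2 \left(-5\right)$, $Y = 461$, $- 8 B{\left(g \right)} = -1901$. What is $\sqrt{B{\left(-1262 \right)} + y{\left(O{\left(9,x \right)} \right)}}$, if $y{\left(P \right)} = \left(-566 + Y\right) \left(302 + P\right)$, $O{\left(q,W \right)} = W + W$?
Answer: $\frac{i \sqrt{469958}}{4} \approx 171.38 i$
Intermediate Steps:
$B{\left(g \right)} = \frac{1901}{8}$ ($B{\left(g \right)} = \left(- \frac{1}{8}\right) \left(-1901\right) = \frac{1901}{8}$)
$x = -10$
$O{\left(q,W \right)} = 2 W$
$y{\left(P \right)} = -31710 - 105 P$ ($y{\left(P \right)} = \left(-566 + 461\right) \left(302 + P\right) = - 105 \left(302 + P\right) = -31710 - 105 P$)
$\sqrt{B{\left(-1262 \right)} + y{\left(O{\left(9,x \right)} \right)}} = \sqrt{\frac{1901}{8} - \left(31710 + 105 \cdot 2 \left(-10\right)\right)} = \sqrt{\frac{1901}{8} - 29610} = \sqrt{- \frac{234979}{8}} = \frac{i \sqrt{469958}}{4}$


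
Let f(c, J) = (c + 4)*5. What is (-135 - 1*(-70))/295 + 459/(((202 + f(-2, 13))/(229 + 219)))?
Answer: 3032383/3127 ≈ 969.74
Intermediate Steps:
f(c, J) = 20 + 5*c (f(c, J) = (4 + c)*5 = 20 + 5*c)
(-135 - 1*(-70))/295 + 459/(((202 + f(-2, 13))/(229 + 219))) = (-135 - 1*(-70))/295 + 459/(((202 + (20 + 5*(-2)))/(229 + 219))) = (-135 + 70)*(1/295) + 459/(((202 + (20 - 10))/448)) = -65*1/295 + 459/(((202 + 10)*(1/448))) = -13/59 + 459/((212*(1/448))) = -13/59 + 459/(53/112) = -13/59 + 459*(112/53) = -13/59 + 51408/53 = 3032383/3127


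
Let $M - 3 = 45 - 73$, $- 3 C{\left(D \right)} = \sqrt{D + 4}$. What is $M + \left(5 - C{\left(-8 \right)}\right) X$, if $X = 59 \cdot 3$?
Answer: $860 + 118 i \approx 860.0 + 118.0 i$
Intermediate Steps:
$C{\left(D \right)} = - \frac{\sqrt{4 + D}}{3}$ ($C{\left(D \right)} = - \frac{\sqrt{D + 4}}{3} = - \frac{\sqrt{4 + D}}{3}$)
$M = -25$ ($M = 3 + \left(45 - 73\right) = 3 - 28 = -25$)
$X = 177$
$M + \left(5 - C{\left(-8 \right)}\right) X = -25 + \left(5 - - \frac{\sqrt{4 - 8}}{3}\right) 177 = -25 + \left(5 - - \frac{\sqrt{-4}}{3}\right) 177 = -25 + \left(5 - - \frac{2 i}{3}\right) 177 = -25 + \left(5 + \frac{2 i}{3}\right) 177 = -25 + \left(885 + 118 i\right) = 860 + 118 i$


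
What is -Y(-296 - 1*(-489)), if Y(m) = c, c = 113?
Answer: -113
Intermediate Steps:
Y(m) = 113
-Y(-296 - 1*(-489)) = -1*113 = -113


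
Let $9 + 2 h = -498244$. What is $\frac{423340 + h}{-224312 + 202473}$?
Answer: $- \frac{348427}{43678} \approx -7.9772$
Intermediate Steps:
$h = - \frac{498253}{2}$ ($h = - \frac{9}{2} + \frac{1}{2} \left(-498244\right) = - \frac{9}{2} - 249122 = - \frac{498253}{2} \approx -2.4913 \cdot 10^{5}$)
$\frac{423340 + h}{-224312 + 202473} = \frac{423340 - \frac{498253}{2}}{-224312 + 202473} = \frac{348427}{2 \left(-21839\right)} = \frac{348427}{2} \left(- \frac{1}{21839}\right) = - \frac{348427}{43678}$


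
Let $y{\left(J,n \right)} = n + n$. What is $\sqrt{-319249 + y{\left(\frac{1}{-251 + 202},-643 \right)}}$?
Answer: $3 i \sqrt{35615} \approx 566.16 i$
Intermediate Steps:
$y{\left(J,n \right)} = 2 n$
$\sqrt{-319249 + y{\left(\frac{1}{-251 + 202},-643 \right)}} = \sqrt{-319249 + 2 \left(-643\right)} = \sqrt{-319249 - 1286} = \sqrt{-320535} = 3 i \sqrt{35615}$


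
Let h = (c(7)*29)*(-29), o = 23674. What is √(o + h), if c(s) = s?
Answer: 77*√3 ≈ 133.37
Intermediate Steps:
h = -5887 (h = (7*29)*(-29) = 203*(-29) = -5887)
√(o + h) = √(23674 - 5887) = √17787 = 77*√3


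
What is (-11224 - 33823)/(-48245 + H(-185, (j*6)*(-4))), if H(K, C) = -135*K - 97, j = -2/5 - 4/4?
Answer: 45047/23367 ≈ 1.9278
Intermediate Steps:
j = -7/5 (j = -2*1/5 - 4*1/4 = -2/5 - 1 = -7/5 ≈ -1.4000)
H(K, C) = -97 - 135*K
(-11224 - 33823)/(-48245 + H(-185, (j*6)*(-4))) = (-11224 - 33823)/(-48245 + (-97 - 135*(-185))) = -45047/(-48245 + (-97 + 24975)) = -45047/(-48245 + 24878) = -45047/(-23367) = -45047*(-1/23367) = 45047/23367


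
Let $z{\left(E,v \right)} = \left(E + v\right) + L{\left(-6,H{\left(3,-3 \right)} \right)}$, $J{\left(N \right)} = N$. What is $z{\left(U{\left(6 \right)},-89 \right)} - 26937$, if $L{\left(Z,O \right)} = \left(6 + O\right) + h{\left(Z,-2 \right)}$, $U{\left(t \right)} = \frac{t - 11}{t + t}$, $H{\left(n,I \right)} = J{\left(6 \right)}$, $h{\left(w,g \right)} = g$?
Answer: $- \frac{324197}{12} \approx -27016.0$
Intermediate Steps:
$H{\left(n,I \right)} = 6$
$U{\left(t \right)} = \frac{-11 + t}{2 t}$
$L{\left(Z,O \right)} = 4 + O$ ($L{\left(Z,O \right)} = \left(6 + O\right) - 2 = 4 + O$)
$z{\left(E,v \right)} = 10 + E + v$ ($z{\left(E,v \right)} = \left(E + v\right) + \left(4 + 6\right) = \left(E + v\right) + 10 = 10 + E + v$)
$z{\left(U{\left(6 \right)},-89 \right)} - 26937 = \left(10 + \frac{-11 + 6}{2 \cdot 6} - 89\right) - 26937 = \left(10 + \frac{1}{2} \cdot \frac{1}{6} \left(-5\right) - 89\right) - 26937 = \left(10 - \frac{5}{12} - 89\right) - 26937 = - \frac{953}{12} - 26937 = - \frac{324197}{12}$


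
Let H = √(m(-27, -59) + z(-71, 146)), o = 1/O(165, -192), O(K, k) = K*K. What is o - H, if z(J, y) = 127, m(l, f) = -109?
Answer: 1/27225 - 3*√2 ≈ -4.2426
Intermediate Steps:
O(K, k) = K²
o = 1/27225 (o = 1/(165²) = 1/27225 ≈ 3.6731e-5)
H = 3*√2 (H = √(-109 + 127) = √18 = 3*√2 ≈ 4.2426)
o - H = 1/27225 - 3*√2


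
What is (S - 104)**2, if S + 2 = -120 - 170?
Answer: 156816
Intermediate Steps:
S = -292 (S = -2 + (-120 - 170) = -2 - 290 = -292)
(S - 104)**2 = (-292 - 104)**2 = (-396)**2 = 156816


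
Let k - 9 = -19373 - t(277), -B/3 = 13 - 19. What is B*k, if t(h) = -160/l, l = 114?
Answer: -6622008/19 ≈ -3.4853e+5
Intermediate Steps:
t(h) = -80/57 (t(h) = -160/114 = -160*1/114 = -80/57)
B = 18 (B = -3*(13 - 19) = -3*(-6) = 18)
k = -1103668/57 (k = 9 + (-19373 - 1*(-80/57)) = 9 + (-19373 + 80/57) = 9 - 1104181/57 = -1103668/57 ≈ -19363.)
B*k = 18*(-1103668/57) = -6622008/19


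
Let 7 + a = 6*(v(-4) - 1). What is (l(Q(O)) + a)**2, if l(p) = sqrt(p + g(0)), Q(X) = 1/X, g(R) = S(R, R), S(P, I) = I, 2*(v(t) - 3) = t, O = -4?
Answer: (14 - I)**2/4 ≈ 48.75 - 7.0*I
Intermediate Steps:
v(t) = 3 + t/2
g(R) = R
a = -7 (a = -7 + 6*((3 + (1/2)*(-4)) - 1) = -7 + 6*((3 - 2) - 1) = -7 + 6*(1 - 1) = -7 + 6*0 = -7 + 0 = -7)
l(p) = sqrt(p) (l(p) = sqrt(p + 0) = sqrt(p))
(l(Q(O)) + a)**2 = (sqrt(1/(-4)) - 7)**2 = (sqrt(-1/4) - 7)**2 = (I/2 - 7)**2 = (-7 + I/2)**2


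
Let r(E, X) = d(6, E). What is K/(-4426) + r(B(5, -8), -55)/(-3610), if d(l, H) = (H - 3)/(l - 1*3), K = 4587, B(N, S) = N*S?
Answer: -12371723/11983395 ≈ -1.0324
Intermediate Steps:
d(l, H) = (-3 + H)/(-3 + l) (d(l, H) = (-3 + H)/(l - 3) = (-3 + H)/(-3 + l))
r(E, X) = -1 + E/3 (r(E, X) = (-3 + E)/(-3 + 6) = (-3 + E)/3 = -1 + E/3)
K/(-4426) + r(B(5, -8), -55)/(-3610) = 4587/(-4426) + (-1 + (5*(-8))/3)/(-3610) = 4587*(-1/4426) + (-1 + (1/3)*(-40))*(-1/3610) = -4587/4426 + (-1 - 40/3)*(-1/3610) = -4587/4426 - 43/3*(-1/3610) = -4587/4426 + 43/10830 = -12371723/11983395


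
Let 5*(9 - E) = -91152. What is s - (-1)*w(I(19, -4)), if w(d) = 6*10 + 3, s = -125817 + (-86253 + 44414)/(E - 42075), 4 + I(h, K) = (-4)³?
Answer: -14986901017/119178 ≈ -1.2575e+5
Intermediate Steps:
E = 91197/5 (E = 9 - ⅕*(-91152) = 9 + 91152/5 = 91197/5 ≈ 18239.)
I(h, K) = -68 (I(h, K) = -4 + (-4)³ = -4 - 64 = -68)
s = -14994409231/119178 (s = -125817 + (-86253 + 44414)/(91197/5 - 42075) = -125817 - 41839/(-119178/5) = -125817 - 41839*(-5/119178) = -125817 + 209195/119178 = -14994409231/119178 ≈ -1.2582e+5)
w(d) = 63 (w(d) = 60 + 3 = 63)
s - (-1)*w(I(19, -4)) = -14994409231/119178 - (-1)*63 = -14994409231/119178 - 1*(-63) = -14994409231/119178 + 63 = -14986901017/119178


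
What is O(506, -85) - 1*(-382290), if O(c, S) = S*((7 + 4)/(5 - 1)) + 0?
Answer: 1528225/4 ≈ 3.8206e+5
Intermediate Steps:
O(c, S) = 11*S/4 (O(c, S) = S*(11/4) + 0 = 11*S/4 + 0 = 11*S/4)
O(506, -85) - 1*(-382290) = (11/4)*(-85) - 1*(-382290) = -935/4 + 382290 = 1528225/4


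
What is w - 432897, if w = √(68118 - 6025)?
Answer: -432897 + √62093 ≈ -4.3265e+5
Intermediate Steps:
w = √62093 ≈ 249.18
w - 432897 = √62093 - 432897 = -432897 + √62093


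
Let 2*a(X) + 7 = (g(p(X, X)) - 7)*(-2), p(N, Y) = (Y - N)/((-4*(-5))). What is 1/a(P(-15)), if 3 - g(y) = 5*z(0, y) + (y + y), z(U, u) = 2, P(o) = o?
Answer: 2/21 ≈ 0.095238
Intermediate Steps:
p(N, Y) = -N/20 + Y/20 (p(N, Y) = (Y - N)/20 = (Y - N)*(1/20) = -N/20 + Y/20)
g(y) = -7 - 2*y (g(y) = 3 - (5*2 + (y + y)) = 3 - (10 + 2*y) = 3 + (-10 - 2*y) = -7 - 2*y)
a(X) = 21/2 (a(X) = -7/2 + (((-7 - 2*(-X/20 + X/20)) - 7)*(-2))/2 = -7/2 + (((-7 - 2*0) - 7)*(-2))/2 = -7/2 + (((-7 + 0) - 7)*(-2))/2 = -7/2 + ((-7 - 7)*(-2))/2 = -7/2 + (-14*(-2))/2 = -7/2 + (½)*28 = -7/2 + 14 = 21/2)
1/a(P(-15)) = 1/(21/2) = 2/21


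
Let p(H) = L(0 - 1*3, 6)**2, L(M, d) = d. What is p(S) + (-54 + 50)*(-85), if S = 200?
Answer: 376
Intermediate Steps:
p(H) = 36 (p(H) = 6**2 = 36)
p(S) + (-54 + 50)*(-85) = 36 + (-54 + 50)*(-85) = 36 - 4*(-85) = 36 + 340 = 376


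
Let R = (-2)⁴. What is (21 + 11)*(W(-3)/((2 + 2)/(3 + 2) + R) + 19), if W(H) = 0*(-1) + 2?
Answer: 12848/21 ≈ 611.81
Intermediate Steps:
R = 16
W(H) = 2 (W(H) = 0 + 2 = 2)
(21 + 11)*(W(-3)/((2 + 2)/(3 + 2) + R) + 19) = (21 + 11)*(2/((2 + 2)/(3 + 2) + 16) + 19) = 32*(2/(4/5 + 16) + 19) = 32*(2/(4*(⅕) + 16) + 19) = 32*(2/(⅘ + 16) + 19) = 32*(2/(84/5) + 19) = 32*(2*(5/84) + 19) = 32*(5/42 + 19) = 32*(803/42) = 12848/21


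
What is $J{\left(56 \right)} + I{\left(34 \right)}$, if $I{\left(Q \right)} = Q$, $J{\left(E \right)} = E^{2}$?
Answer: $3170$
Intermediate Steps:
$J{\left(56 \right)} + I{\left(34 \right)} = 56^{2} + 34 = 3136 + 34 = 3170$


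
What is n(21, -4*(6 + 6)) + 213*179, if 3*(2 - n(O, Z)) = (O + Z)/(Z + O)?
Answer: 114386/3 ≈ 38129.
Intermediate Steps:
n(O, Z) = 5/3 (n(O, Z) = 2 - (O + Z)/(3*(Z + O)) = 2 - (O + Z)/(3*(O + Z)) = 2 - 1/3*1 = 2 - 1/3 = 5/3)
n(21, -4*(6 + 6)) + 213*179 = 5/3 + 213*179 = 5/3 + 38127 = 114386/3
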